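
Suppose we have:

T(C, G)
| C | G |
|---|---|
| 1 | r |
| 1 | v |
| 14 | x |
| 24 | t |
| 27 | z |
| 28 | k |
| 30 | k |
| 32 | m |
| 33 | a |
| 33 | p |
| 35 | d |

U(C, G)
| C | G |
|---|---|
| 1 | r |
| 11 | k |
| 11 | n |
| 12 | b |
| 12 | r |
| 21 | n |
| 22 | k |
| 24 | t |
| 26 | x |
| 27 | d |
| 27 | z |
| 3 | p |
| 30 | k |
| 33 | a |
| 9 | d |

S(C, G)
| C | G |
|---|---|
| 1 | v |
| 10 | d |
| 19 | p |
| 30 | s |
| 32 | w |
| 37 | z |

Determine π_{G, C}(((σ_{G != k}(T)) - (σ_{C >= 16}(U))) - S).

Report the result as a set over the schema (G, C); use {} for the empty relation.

σ[G != k]: keep tuples satisfying G != k → {(1, r), (1, v), (14, x), (24, t), (27, z), (32, m), (33, a), (33, p), (35, d)}
σ[C >= 16]: keep tuples satisfying C >= 16 → {(21, n), (22, k), (24, t), (26, x), (27, d), (27, z), (30, k), (33, a)}
Difference: {(1, r), (1, v), (14, x), (24, t), (27, z), (32, m), (33, a), (33, p), (35, d)} with {(21, n), (22, k), (24, t), (26, x), (27, d), (27, z), (30, k), (33, a)} → {(1, r), (1, v), (14, x), (32, m), (33, p), (35, d)}
Difference: {(1, r), (1, v), (14, x), (32, m), (33, p), (35, d)} with {(1, v), (10, d), (19, p), (30, s), (32, w), (37, z)} → {(1, r), (14, x), (32, m), (33, p), (35, d)}
π_{G, C} gives {(d, 35), (m, 32), (p, 33), (r, 1), (x, 14)}.

{(d, 35), (m, 32), (p, 33), (r, 1), (x, 14)}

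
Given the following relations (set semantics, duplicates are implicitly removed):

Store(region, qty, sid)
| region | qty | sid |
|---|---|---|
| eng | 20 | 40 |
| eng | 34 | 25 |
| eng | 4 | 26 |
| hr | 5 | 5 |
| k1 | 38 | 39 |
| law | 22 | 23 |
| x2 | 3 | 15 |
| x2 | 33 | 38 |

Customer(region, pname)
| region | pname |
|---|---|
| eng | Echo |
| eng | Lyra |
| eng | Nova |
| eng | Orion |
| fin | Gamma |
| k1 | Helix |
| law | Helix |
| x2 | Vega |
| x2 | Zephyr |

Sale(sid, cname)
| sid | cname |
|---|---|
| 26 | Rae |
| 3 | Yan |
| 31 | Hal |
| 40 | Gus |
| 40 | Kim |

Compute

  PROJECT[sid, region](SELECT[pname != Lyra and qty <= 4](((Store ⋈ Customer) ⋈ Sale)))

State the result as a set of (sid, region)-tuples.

Store ⋈ Customer (natural join on region): {(eng, 20, 40, Echo), (eng, 20, 40, Lyra), (eng, 20, 40, Nova), (eng, 20, 40, Orion), (eng, 34, 25, Echo), (eng, 34, 25, Lyra), (eng, 34, 25, Nova), (eng, 34, 25, Orion), (eng, 4, 26, Echo), (eng, 4, 26, Lyra), (eng, 4, 26, Nova), (eng, 4, 26, Orion), (k1, 38, 39, Helix), (law, 22, 23, Helix), (x2, 3, 15, Vega), (x2, 3, 15, Zephyr), (x2, 33, 38, Vega), (x2, 33, 38, Zephyr)}
(Store ⋈ Customer) ⋈ Sale (natural join on sid): {(eng, 20, 40, Echo, Gus), (eng, 20, 40, Echo, Kim), (eng, 20, 40, Lyra, Gus), (eng, 20, 40, Lyra, Kim), (eng, 20, 40, Nova, Gus), (eng, 20, 40, Nova, Kim), (eng, 20, 40, Orion, Gus), (eng, 20, 40, Orion, Kim), (eng, 4, 26, Echo, Rae), (eng, 4, 26, Lyra, Rae), (eng, 4, 26, Nova, Rae), (eng, 4, 26, Orion, Rae)}
Filtering on pname != Lyra and qty <= 4 leaves {(eng, 4, 26, Echo, Rae), (eng, 4, 26, Nova, Rae), (eng, 4, 26, Orion, Rae)}.
Projecting to sid, region (2 duplicate(s) eliminated): {(26, eng)}

{(26, eng)}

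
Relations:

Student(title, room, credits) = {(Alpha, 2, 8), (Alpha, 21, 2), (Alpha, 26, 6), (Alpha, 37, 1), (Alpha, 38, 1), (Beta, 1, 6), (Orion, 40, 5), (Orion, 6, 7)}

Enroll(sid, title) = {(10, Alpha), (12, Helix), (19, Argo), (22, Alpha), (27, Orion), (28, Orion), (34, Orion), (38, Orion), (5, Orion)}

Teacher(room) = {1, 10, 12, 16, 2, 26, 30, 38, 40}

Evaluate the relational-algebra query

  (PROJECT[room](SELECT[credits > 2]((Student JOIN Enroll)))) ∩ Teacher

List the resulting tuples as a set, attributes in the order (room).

{2, 26, 40}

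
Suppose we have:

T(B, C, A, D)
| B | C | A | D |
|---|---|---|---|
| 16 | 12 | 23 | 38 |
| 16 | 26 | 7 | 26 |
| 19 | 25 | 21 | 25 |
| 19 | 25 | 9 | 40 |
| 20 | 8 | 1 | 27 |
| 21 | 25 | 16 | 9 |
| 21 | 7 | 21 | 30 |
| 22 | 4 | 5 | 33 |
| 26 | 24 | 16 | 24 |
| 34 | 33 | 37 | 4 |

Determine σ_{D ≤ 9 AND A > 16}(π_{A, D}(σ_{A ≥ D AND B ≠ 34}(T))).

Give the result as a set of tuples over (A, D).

Selection A ≥ D AND B ≠ 34: {(21, 25, 16, 9)}
Projecting to A, D: {(16, 9)}
Selection D ≤ 9 AND A > 16: {}

{}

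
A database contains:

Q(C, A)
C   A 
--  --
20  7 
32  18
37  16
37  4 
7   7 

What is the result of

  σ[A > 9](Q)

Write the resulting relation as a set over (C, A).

{(32, 18), (37, 16)}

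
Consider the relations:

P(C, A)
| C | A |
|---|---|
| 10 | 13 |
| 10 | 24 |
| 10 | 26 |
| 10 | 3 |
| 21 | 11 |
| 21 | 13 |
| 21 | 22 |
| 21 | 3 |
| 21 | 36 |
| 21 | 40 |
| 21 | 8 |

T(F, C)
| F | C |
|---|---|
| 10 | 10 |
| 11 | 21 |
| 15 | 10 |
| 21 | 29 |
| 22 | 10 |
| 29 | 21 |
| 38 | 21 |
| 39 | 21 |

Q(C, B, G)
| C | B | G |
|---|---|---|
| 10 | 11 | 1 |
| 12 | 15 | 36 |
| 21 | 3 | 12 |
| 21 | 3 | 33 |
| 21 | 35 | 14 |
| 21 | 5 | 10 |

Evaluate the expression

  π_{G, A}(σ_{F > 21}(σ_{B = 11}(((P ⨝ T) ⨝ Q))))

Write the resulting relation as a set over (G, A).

{(1, 13), (1, 24), (1, 26), (1, 3)}

Natural join on C: {(10, 13, 10), (10, 13, 15), (10, 13, 22), (10, 24, 10), (10, 24, 15), (10, 24, 22), (10, 26, 10), (10, 26, 15), (10, 26, 22), (10, 3, 10), (10, 3, 15), (10, 3, 22), (21, 11, 11), (21, 11, 29), (21, 11, 38), (21, 11, 39), (21, 13, 11), (21, 13, 29), (21, 13, 38), (21, 13, 39), (21, 22, 11), (21, 22, 29), (21, 22, 38), (21, 22, 39), (21, 3, 11), (21, 3, 29), (21, 3, 38), (21, 3, 39), (21, 36, 11), (21, 36, 29), (21, 36, 38), (21, 36, 39), (21, 40, 11), (21, 40, 29), (21, 40, 38), (21, 40, 39), (21, 8, 11), (21, 8, 29), (21, 8, 38), (21, 8, 39)}
Natural join on C: {(10, 13, 10, 11, 1), (10, 13, 15, 11, 1), (10, 13, 22, 11, 1), (10, 24, 10, 11, 1), (10, 24, 15, 11, 1), (10, 24, 22, 11, 1), (10, 26, 10, 11, 1), (10, 26, 15, 11, 1), (10, 26, 22, 11, 1), (10, 3, 10, 11, 1), (10, 3, 15, 11, 1), (10, 3, 22, 11, 1), (21, 11, 11, 3, 12), (21, 11, 11, 3, 33), (21, 11, 11, 35, 14), (21, 11, 11, 5, 10), (21, 11, 29, 3, 12), (21, 11, 29, 3, 33), (21, 11, 29, 35, 14), (21, 11, 29, 5, 10), (21, 11, 38, 3, 12), (21, 11, 38, 3, 33), (21, 11, 38, 35, 14), (21, 11, 38, 5, 10), (21, 11, 39, 3, 12), (21, 11, 39, 3, 33), (21, 11, 39, 35, 14), (21, 11, 39, 5, 10), (21, 13, 11, 3, 12), (21, 13, 11, 3, 33), (21, 13, 11, 35, 14), (21, 13, 11, 5, 10), (21, 13, 29, 3, 12), (21, 13, 29, 3, 33), (21, 13, 29, 35, 14), (21, 13, 29, 5, 10), (21, 13, 38, 3, 12), (21, 13, 38, 3, 33), (21, 13, 38, 35, 14), (21, 13, 38, 5, 10), (21, 13, 39, 3, 12), (21, 13, 39, 3, 33), (21, 13, 39, 35, 14), (21, 13, 39, 5, 10), (21, 22, 11, 3, 12), (21, 22, 11, 3, 33), (21, 22, 11, 35, 14), (21, 22, 11, 5, 10), (21, 22, 29, 3, 12), (21, 22, 29, 3, 33), (21, 22, 29, 35, 14), (21, 22, 29, 5, 10), (21, 22, 38, 3, 12), (21, 22, 38, 3, 33), (21, 22, 38, 35, 14), (21, 22, 38, 5, 10), (21, 22, 39, 3, 12), (21, 22, 39, 3, 33), (21, 22, 39, 35, 14), (21, 22, 39, 5, 10), (21, 3, 11, 3, 12), (21, 3, 11, 3, 33), (21, 3, 11, 35, 14), (21, 3, 11, 5, 10), (21, 3, 29, 3, 12), (21, 3, 29, 3, 33), (21, 3, 29, 35, 14), (21, 3, 29, 5, 10), (21, 3, 38, 3, 12), (21, 3, 38, 3, 33), (21, 3, 38, 35, 14), (21, 3, 38, 5, 10), (21, 3, 39, 3, 12), (21, 3, 39, 3, 33), (21, 3, 39, 35, 14), (21, 3, 39, 5, 10), (21, 36, 11, 3, 12), (21, 36, 11, 3, 33), (21, 36, 11, 35, 14), (21, 36, 11, 5, 10), (21, 36, 29, 3, 12), (21, 36, 29, 3, 33), (21, 36, 29, 35, 14), (21, 36, 29, 5, 10), (21, 36, 38, 3, 12), (21, 36, 38, 3, 33), (21, 36, 38, 35, 14), (21, 36, 38, 5, 10), (21, 36, 39, 3, 12), (21, 36, 39, 3, 33), (21, 36, 39, 35, 14), (21, 36, 39, 5, 10), (21, 40, 11, 3, 12), (21, 40, 11, 3, 33), (21, 40, 11, 35, 14), (21, 40, 11, 5, 10), (21, 40, 29, 3, 12), (21, 40, 29, 3, 33), (21, 40, 29, 35, 14), (21, 40, 29, 5, 10), (21, 40, 38, 3, 12), (21, 40, 38, 3, 33), (21, 40, 38, 35, 14), (21, 40, 38, 5, 10), (21, 40, 39, 3, 12), (21, 40, 39, 3, 33), (21, 40, 39, 35, 14), (21, 40, 39, 5, 10), (21, 8, 11, 3, 12), (21, 8, 11, 3, 33), (21, 8, 11, 35, 14), (21, 8, 11, 5, 10), (21, 8, 29, 3, 12), (21, 8, 29, 3, 33), (21, 8, 29, 35, 14), (21, 8, 29, 5, 10), (21, 8, 38, 3, 12), (21, 8, 38, 3, 33), (21, 8, 38, 35, 14), (21, 8, 38, 5, 10), (21, 8, 39, 3, 12), (21, 8, 39, 3, 33), (21, 8, 39, 35, 14), (21, 8, 39, 5, 10)}
Filtering on B = 11 leaves {(10, 13, 10, 11, 1), (10, 13, 15, 11, 1), (10, 13, 22, 11, 1), (10, 24, 10, 11, 1), (10, 24, 15, 11, 1), (10, 24, 22, 11, 1), (10, 26, 10, 11, 1), (10, 26, 15, 11, 1), (10, 26, 22, 11, 1), (10, 3, 10, 11, 1), (10, 3, 15, 11, 1), (10, 3, 22, 11, 1)}.
Filtering on F > 21 leaves {(10, 13, 22, 11, 1), (10, 24, 22, 11, 1), (10, 26, 22, 11, 1), (10, 3, 22, 11, 1)}.
Projecting to G, A: {(1, 13), (1, 24), (1, 26), (1, 3)}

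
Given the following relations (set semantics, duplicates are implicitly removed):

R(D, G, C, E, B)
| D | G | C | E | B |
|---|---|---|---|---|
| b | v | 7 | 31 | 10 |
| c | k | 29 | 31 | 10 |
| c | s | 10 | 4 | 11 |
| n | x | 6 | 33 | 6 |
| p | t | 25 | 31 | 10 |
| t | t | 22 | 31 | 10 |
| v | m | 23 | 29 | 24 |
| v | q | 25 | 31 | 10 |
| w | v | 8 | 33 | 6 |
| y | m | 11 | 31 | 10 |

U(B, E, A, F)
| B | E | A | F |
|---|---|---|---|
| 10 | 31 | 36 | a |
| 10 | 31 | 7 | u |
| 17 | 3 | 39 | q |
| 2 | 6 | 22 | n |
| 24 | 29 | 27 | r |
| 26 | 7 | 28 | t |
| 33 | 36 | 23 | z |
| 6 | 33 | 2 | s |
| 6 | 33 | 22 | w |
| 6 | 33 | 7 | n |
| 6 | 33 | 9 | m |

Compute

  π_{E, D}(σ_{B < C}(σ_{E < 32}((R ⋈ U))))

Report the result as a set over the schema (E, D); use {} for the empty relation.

R ⋈ U (natural join on E, B): {(b, v, 7, 31, 10, 36, a), (b, v, 7, 31, 10, 7, u), (c, k, 29, 31, 10, 36, a), (c, k, 29, 31, 10, 7, u), (n, x, 6, 33, 6, 2, s), (n, x, 6, 33, 6, 22, w), (n, x, 6, 33, 6, 7, n), (n, x, 6, 33, 6, 9, m), (p, t, 25, 31, 10, 36, a), (p, t, 25, 31, 10, 7, u), (t, t, 22, 31, 10, 36, a), (t, t, 22, 31, 10, 7, u), (v, m, 23, 29, 24, 27, r), (v, q, 25, 31, 10, 36, a), (v, q, 25, 31, 10, 7, u), (w, v, 8, 33, 6, 2, s), (w, v, 8, 33, 6, 22, w), (w, v, 8, 33, 6, 7, n), (w, v, 8, 33, 6, 9, m), (y, m, 11, 31, 10, 36, a), (y, m, 11, 31, 10, 7, u)}
Filtering on E < 32 leaves {(b, v, 7, 31, 10, 36, a), (b, v, 7, 31, 10, 7, u), (c, k, 29, 31, 10, 36, a), (c, k, 29, 31, 10, 7, u), (p, t, 25, 31, 10, 36, a), (p, t, 25, 31, 10, 7, u), (t, t, 22, 31, 10, 36, a), (t, t, 22, 31, 10, 7, u), (v, m, 23, 29, 24, 27, r), (v, q, 25, 31, 10, 36, a), (v, q, 25, 31, 10, 7, u), (y, m, 11, 31, 10, 36, a), (y, m, 11, 31, 10, 7, u)}.
Filtering on B < C leaves {(c, k, 29, 31, 10, 36, a), (c, k, 29, 31, 10, 7, u), (p, t, 25, 31, 10, 36, a), (p, t, 25, 31, 10, 7, u), (t, t, 22, 31, 10, 36, a), (t, t, 22, 31, 10, 7, u), (v, q, 25, 31, 10, 36, a), (v, q, 25, 31, 10, 7, u), (y, m, 11, 31, 10, 36, a), (y, m, 11, 31, 10, 7, u)}.
Projecting to E, D (5 duplicate(s) eliminated): {(31, c), (31, p), (31, t), (31, v), (31, y)}

{(31, c), (31, p), (31, t), (31, v), (31, y)}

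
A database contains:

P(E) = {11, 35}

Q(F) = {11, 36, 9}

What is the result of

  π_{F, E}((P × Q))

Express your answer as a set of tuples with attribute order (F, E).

{(11, 11), (11, 35), (36, 11), (36, 35), (9, 11), (9, 35)}

P × Q: Cartesian product, 2·3 = 6 tuples over (E, F).
Projecting to F, E: {(11, 11), (11, 35), (36, 11), (36, 35), (9, 11), (9, 35)}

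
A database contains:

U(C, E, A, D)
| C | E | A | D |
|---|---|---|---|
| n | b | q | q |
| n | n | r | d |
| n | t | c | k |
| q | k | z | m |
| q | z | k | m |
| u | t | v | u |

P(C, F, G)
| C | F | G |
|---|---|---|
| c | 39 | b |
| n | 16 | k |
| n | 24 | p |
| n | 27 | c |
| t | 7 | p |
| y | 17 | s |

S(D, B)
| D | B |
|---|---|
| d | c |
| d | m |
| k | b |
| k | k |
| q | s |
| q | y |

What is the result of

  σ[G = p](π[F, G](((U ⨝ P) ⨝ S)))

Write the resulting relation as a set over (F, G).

Joining U and P on C yields {(n, b, q, q, 16, k), (n, b, q, q, 24, p), (n, b, q, q, 27, c), (n, n, r, d, 16, k), (n, n, r, d, 24, p), (n, n, r, d, 27, c), (n, t, c, k, 16, k), (n, t, c, k, 24, p), (n, t, c, k, 27, c)}.
Joining (U ⨝ P) and S on D yields {(n, b, q, q, 16, k, s), (n, b, q, q, 16, k, y), (n, b, q, q, 24, p, s), (n, b, q, q, 24, p, y), (n, b, q, q, 27, c, s), (n, b, q, q, 27, c, y), (n, n, r, d, 16, k, c), (n, n, r, d, 16, k, m), (n, n, r, d, 24, p, c), (n, n, r, d, 24, p, m), (n, n, r, d, 27, c, c), (n, n, r, d, 27, c, m), (n, t, c, k, 16, k, b), (n, t, c, k, 16, k, k), (n, t, c, k, 24, p, b), (n, t, c, k, 24, p, k), (n, t, c, k, 27, c, b), (n, t, c, k, 27, c, k)}.
π[F, G]: project onto (F, G) (15 duplicate(s) eliminated) → {(16, k), (24, p), (27, c)}
Selection G = p: {(24, p)}

{(24, p)}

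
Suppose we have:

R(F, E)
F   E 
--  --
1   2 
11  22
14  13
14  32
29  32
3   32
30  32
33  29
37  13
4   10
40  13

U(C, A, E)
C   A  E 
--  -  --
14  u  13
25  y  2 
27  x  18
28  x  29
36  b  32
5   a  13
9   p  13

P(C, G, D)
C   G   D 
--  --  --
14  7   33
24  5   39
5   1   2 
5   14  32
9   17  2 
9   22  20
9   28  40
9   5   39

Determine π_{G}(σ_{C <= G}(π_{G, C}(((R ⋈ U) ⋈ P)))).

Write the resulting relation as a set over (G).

{14, 17, 22, 28}

R ⋈ U (natural join on E): {(1, 2, 25, y), (14, 13, 14, u), (14, 13, 5, a), (14, 13, 9, p), (14, 32, 36, b), (29, 32, 36, b), (3, 32, 36, b), (30, 32, 36, b), (33, 29, 28, x), (37, 13, 14, u), (37, 13, 5, a), (37, 13, 9, p), (40, 13, 14, u), (40, 13, 5, a), (40, 13, 9, p)}
(R ⋈ U) ⋈ P (natural join on C): {(14, 13, 14, u, 7, 33), (14, 13, 5, a, 1, 2), (14, 13, 5, a, 14, 32), (14, 13, 9, p, 17, 2), (14, 13, 9, p, 22, 20), (14, 13, 9, p, 28, 40), (14, 13, 9, p, 5, 39), (37, 13, 14, u, 7, 33), (37, 13, 5, a, 1, 2), (37, 13, 5, a, 14, 32), (37, 13, 9, p, 17, 2), (37, 13, 9, p, 22, 20), (37, 13, 9, p, 28, 40), (37, 13, 9, p, 5, 39), (40, 13, 14, u, 7, 33), (40, 13, 5, a, 1, 2), (40, 13, 5, a, 14, 32), (40, 13, 9, p, 17, 2), (40, 13, 9, p, 22, 20), (40, 13, 9, p, 28, 40), (40, 13, 9, p, 5, 39)}
π_{G, C} gives {(1, 5), (14, 5), (17, 9), (22, 9), (28, 9), (5, 9), (7, 14)} (14 duplicate(s) eliminated).
Apply σ_{C <= G}; surviving tuples: {(14, 5), (17, 9), (22, 9), (28, 9)}
π_{G} gives {14, 17, 22, 28}.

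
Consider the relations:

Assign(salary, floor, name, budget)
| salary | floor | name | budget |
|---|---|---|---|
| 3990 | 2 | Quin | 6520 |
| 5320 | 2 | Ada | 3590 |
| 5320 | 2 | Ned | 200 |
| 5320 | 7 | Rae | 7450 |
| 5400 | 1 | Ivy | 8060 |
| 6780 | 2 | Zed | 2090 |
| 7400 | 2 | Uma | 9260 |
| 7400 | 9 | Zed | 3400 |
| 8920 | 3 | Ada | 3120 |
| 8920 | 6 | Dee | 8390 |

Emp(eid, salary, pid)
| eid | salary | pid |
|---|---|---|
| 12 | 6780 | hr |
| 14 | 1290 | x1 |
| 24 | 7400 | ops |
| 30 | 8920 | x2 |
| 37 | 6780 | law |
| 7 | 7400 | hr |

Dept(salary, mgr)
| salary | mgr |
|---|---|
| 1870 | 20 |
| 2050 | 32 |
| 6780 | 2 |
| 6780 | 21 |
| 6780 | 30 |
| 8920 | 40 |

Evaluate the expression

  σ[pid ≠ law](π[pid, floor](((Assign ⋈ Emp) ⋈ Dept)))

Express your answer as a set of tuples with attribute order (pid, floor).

Joining Assign and Emp on salary yields {(6780, 2, Zed, 2090, 12, hr), (6780, 2, Zed, 2090, 37, law), (7400, 2, Uma, 9260, 24, ops), (7400, 2, Uma, 9260, 7, hr), (7400, 9, Zed, 3400, 24, ops), (7400, 9, Zed, 3400, 7, hr), (8920, 3, Ada, 3120, 30, x2), (8920, 6, Dee, 8390, 30, x2)}.
Joining (Assign ⋈ Emp) and Dept on salary yields {(6780, 2, Zed, 2090, 12, hr, 2), (6780, 2, Zed, 2090, 12, hr, 21), (6780, 2, Zed, 2090, 12, hr, 30), (6780, 2, Zed, 2090, 37, law, 2), (6780, 2, Zed, 2090, 37, law, 21), (6780, 2, Zed, 2090, 37, law, 30), (8920, 3, Ada, 3120, 30, x2, 40), (8920, 6, Dee, 8390, 30, x2, 40)}.
π_{pid, floor} gives {(hr, 2), (law, 2), (x2, 3), (x2, 6)} (4 duplicate(s) eliminated).
σ[pid ≠ law]: keep tuples satisfying pid ≠ law → {(hr, 2), (x2, 3), (x2, 6)}

{(hr, 2), (x2, 3), (x2, 6)}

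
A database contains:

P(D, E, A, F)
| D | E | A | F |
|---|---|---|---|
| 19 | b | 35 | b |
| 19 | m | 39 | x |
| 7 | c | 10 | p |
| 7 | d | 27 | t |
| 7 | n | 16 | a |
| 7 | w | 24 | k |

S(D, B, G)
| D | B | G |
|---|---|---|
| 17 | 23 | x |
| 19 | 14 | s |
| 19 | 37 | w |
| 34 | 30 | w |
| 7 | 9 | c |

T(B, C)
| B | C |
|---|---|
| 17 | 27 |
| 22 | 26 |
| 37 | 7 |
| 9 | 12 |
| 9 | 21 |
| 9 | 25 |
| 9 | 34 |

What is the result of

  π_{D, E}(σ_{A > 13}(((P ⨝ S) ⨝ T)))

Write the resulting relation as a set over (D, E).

P ⋈ S (natural join on D): {(19, b, 35, b, 14, s), (19, b, 35, b, 37, w), (19, m, 39, x, 14, s), (19, m, 39, x, 37, w), (7, c, 10, p, 9, c), (7, d, 27, t, 9, c), (7, n, 16, a, 9, c), (7, w, 24, k, 9, c)}
(P ⨝ S) ⋈ T (natural join on B): {(19, b, 35, b, 37, w, 7), (19, m, 39, x, 37, w, 7), (7, c, 10, p, 9, c, 12), (7, c, 10, p, 9, c, 21), (7, c, 10, p, 9, c, 25), (7, c, 10, p, 9, c, 34), (7, d, 27, t, 9, c, 12), (7, d, 27, t, 9, c, 21), (7, d, 27, t, 9, c, 25), (7, d, 27, t, 9, c, 34), (7, n, 16, a, 9, c, 12), (7, n, 16, a, 9, c, 21), (7, n, 16, a, 9, c, 25), (7, n, 16, a, 9, c, 34), (7, w, 24, k, 9, c, 12), (7, w, 24, k, 9, c, 21), (7, w, 24, k, 9, c, 25), (7, w, 24, k, 9, c, 34)}
σ[A > 13]: keep tuples satisfying A > 13 → {(19, b, 35, b, 37, w, 7), (19, m, 39, x, 37, w, 7), (7, d, 27, t, 9, c, 12), (7, d, 27, t, 9, c, 21), (7, d, 27, t, 9, c, 25), (7, d, 27, t, 9, c, 34), (7, n, 16, a, 9, c, 12), (7, n, 16, a, 9, c, 21), (7, n, 16, a, 9, c, 25), (7, n, 16, a, 9, c, 34), (7, w, 24, k, 9, c, 12), (7, w, 24, k, 9, c, 21), (7, w, 24, k, 9, c, 25), (7, w, 24, k, 9, c, 34)}
Keep only column(s) D, E (9 duplicate(s) eliminated): {(19, b), (19, m), (7, d), (7, n), (7, w)}

{(19, b), (19, m), (7, d), (7, n), (7, w)}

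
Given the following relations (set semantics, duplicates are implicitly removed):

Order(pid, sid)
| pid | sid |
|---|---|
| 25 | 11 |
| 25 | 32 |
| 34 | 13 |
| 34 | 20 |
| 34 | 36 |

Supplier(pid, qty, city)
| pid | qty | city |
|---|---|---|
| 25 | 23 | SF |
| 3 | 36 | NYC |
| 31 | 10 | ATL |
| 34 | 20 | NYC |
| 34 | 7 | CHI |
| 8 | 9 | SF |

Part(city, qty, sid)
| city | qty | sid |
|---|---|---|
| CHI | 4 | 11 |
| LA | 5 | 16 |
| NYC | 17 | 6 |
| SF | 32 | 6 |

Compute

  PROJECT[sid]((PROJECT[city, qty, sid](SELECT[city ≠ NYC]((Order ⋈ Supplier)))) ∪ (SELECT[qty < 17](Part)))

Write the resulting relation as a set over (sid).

{11, 13, 16, 20, 32, 36}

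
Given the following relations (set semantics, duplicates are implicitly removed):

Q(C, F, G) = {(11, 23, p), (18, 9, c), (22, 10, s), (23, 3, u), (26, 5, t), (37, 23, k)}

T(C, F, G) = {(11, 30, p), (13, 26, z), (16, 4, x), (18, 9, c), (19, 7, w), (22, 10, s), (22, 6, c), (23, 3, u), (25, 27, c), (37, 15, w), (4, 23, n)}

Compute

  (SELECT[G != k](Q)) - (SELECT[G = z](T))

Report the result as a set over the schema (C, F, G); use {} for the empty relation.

{(11, 23, p), (18, 9, c), (22, 10, s), (23, 3, u), (26, 5, t)}

Selection G != k: {(11, 23, p), (18, 9, c), (22, 10, s), (23, 3, u), (26, 5, t)}
Selection G = z: {(13, 26, z)}
Taking the difference: {(11, 23, p), (18, 9, c), (22, 10, s), (23, 3, u), (26, 5, t)}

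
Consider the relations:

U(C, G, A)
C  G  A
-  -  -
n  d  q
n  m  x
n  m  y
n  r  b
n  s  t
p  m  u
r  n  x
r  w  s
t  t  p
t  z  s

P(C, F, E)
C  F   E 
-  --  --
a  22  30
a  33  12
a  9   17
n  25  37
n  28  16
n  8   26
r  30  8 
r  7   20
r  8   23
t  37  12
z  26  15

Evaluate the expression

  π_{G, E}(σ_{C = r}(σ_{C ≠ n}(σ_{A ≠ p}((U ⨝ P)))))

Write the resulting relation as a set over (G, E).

{(n, 20), (n, 23), (n, 8), (w, 20), (w, 23), (w, 8)}

Natural join on C: {(n, d, q, 25, 37), (n, d, q, 28, 16), (n, d, q, 8, 26), (n, m, x, 25, 37), (n, m, x, 28, 16), (n, m, x, 8, 26), (n, m, y, 25, 37), (n, m, y, 28, 16), (n, m, y, 8, 26), (n, r, b, 25, 37), (n, r, b, 28, 16), (n, r, b, 8, 26), (n, s, t, 25, 37), (n, s, t, 28, 16), (n, s, t, 8, 26), (r, n, x, 30, 8), (r, n, x, 7, 20), (r, n, x, 8, 23), (r, w, s, 30, 8), (r, w, s, 7, 20), (r, w, s, 8, 23), (t, t, p, 37, 12), (t, z, s, 37, 12)}
σ[A ≠ p]: keep tuples satisfying A ≠ p → {(n, d, q, 25, 37), (n, d, q, 28, 16), (n, d, q, 8, 26), (n, m, x, 25, 37), (n, m, x, 28, 16), (n, m, x, 8, 26), (n, m, y, 25, 37), (n, m, y, 28, 16), (n, m, y, 8, 26), (n, r, b, 25, 37), (n, r, b, 28, 16), (n, r, b, 8, 26), (n, s, t, 25, 37), (n, s, t, 28, 16), (n, s, t, 8, 26), (r, n, x, 30, 8), (r, n, x, 7, 20), (r, n, x, 8, 23), (r, w, s, 30, 8), (r, w, s, 7, 20), (r, w, s, 8, 23), (t, z, s, 37, 12)}
σ[C ≠ n]: keep tuples satisfying C ≠ n → {(r, n, x, 30, 8), (r, n, x, 7, 20), (r, n, x, 8, 23), (r, w, s, 30, 8), (r, w, s, 7, 20), (r, w, s, 8, 23), (t, z, s, 37, 12)}
σ[C = r]: keep tuples satisfying C = r → {(r, n, x, 30, 8), (r, n, x, 7, 20), (r, n, x, 8, 23), (r, w, s, 30, 8), (r, w, s, 7, 20), (r, w, s, 8, 23)}
Keep only column(s) G, E: {(n, 20), (n, 23), (n, 8), (w, 20), (w, 23), (w, 8)}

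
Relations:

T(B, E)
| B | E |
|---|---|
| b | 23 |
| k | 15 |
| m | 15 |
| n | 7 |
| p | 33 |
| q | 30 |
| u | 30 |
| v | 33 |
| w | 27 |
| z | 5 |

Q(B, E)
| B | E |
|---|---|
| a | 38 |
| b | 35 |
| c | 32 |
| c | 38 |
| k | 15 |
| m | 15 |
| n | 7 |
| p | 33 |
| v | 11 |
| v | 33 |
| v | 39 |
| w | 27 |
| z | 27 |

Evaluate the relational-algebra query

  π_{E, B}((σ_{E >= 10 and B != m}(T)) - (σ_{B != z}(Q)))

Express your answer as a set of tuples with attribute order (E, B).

{(23, b), (30, q), (30, u)}

Selection E >= 10 and B != m: {(b, 23), (k, 15), (p, 33), (q, 30), (u, 30), (v, 33), (w, 27)}
Selection B != z: {(a, 38), (b, 35), (c, 32), (c, 38), (k, 15), (m, 15), (n, 7), (p, 33), (v, 11), (v, 33), (v, 39), (w, 27)}
Difference: {(b, 23), (k, 15), (p, 33), (q, 30), (u, 30), (v, 33), (w, 27)} with {(a, 38), (b, 35), (c, 32), (c, 38), (k, 15), (m, 15), (n, 7), (p, 33), (v, 11), (v, 33), (v, 39), (w, 27)} → {(b, 23), (q, 30), (u, 30)}
Projecting to E, B: {(23, b), (30, q), (30, u)}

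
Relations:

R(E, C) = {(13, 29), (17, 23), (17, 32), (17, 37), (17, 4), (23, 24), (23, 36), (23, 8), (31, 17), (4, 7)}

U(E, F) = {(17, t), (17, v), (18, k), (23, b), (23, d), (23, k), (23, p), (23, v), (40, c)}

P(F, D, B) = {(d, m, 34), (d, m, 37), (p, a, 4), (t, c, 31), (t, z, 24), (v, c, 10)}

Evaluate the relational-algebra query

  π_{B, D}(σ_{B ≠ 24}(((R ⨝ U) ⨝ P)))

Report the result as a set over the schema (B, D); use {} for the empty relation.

R ⋈ U (natural join on E): {(17, 23, t), (17, 23, v), (17, 32, t), (17, 32, v), (17, 37, t), (17, 37, v), (17, 4, t), (17, 4, v), (23, 24, b), (23, 24, d), (23, 24, k), (23, 24, p), (23, 24, v), (23, 36, b), (23, 36, d), (23, 36, k), (23, 36, p), (23, 36, v), (23, 8, b), (23, 8, d), (23, 8, k), (23, 8, p), (23, 8, v)}
(R ⨝ U) ⋈ P (natural join on F): {(17, 23, t, c, 31), (17, 23, t, z, 24), (17, 23, v, c, 10), (17, 32, t, c, 31), (17, 32, t, z, 24), (17, 32, v, c, 10), (17, 37, t, c, 31), (17, 37, t, z, 24), (17, 37, v, c, 10), (17, 4, t, c, 31), (17, 4, t, z, 24), (17, 4, v, c, 10), (23, 24, d, m, 34), (23, 24, d, m, 37), (23, 24, p, a, 4), (23, 24, v, c, 10), (23, 36, d, m, 34), (23, 36, d, m, 37), (23, 36, p, a, 4), (23, 36, v, c, 10), (23, 8, d, m, 34), (23, 8, d, m, 37), (23, 8, p, a, 4), (23, 8, v, c, 10)}
Selection B ≠ 24: {(17, 23, t, c, 31), (17, 23, v, c, 10), (17, 32, t, c, 31), (17, 32, v, c, 10), (17, 37, t, c, 31), (17, 37, v, c, 10), (17, 4, t, c, 31), (17, 4, v, c, 10), (23, 24, d, m, 34), (23, 24, d, m, 37), (23, 24, p, a, 4), (23, 24, v, c, 10), (23, 36, d, m, 34), (23, 36, d, m, 37), (23, 36, p, a, 4), (23, 36, v, c, 10), (23, 8, d, m, 34), (23, 8, d, m, 37), (23, 8, p, a, 4), (23, 8, v, c, 10)}
Projecting to B, D (15 duplicate(s) eliminated): {(10, c), (31, c), (34, m), (37, m), (4, a)}

{(10, c), (31, c), (34, m), (37, m), (4, a)}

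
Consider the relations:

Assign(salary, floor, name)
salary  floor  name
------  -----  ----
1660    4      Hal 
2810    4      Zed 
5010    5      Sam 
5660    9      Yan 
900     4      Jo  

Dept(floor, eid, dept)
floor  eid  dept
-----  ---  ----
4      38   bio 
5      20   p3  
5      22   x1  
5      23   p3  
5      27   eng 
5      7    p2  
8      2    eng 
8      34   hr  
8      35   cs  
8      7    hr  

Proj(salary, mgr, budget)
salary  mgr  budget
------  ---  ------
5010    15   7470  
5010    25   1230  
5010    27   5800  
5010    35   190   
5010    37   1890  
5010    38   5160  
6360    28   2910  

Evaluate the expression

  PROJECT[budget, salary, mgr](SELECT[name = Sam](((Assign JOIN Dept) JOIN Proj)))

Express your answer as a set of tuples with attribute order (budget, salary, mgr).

Natural join on floor: {(1660, 4, Hal, 38, bio), (2810, 4, Zed, 38, bio), (5010, 5, Sam, 20, p3), (5010, 5, Sam, 22, x1), (5010, 5, Sam, 23, p3), (5010, 5, Sam, 27, eng), (5010, 5, Sam, 7, p2), (900, 4, Jo, 38, bio)}
Natural join on salary: {(5010, 5, Sam, 20, p3, 15, 7470), (5010, 5, Sam, 20, p3, 25, 1230), (5010, 5, Sam, 20, p3, 27, 5800), (5010, 5, Sam, 20, p3, 35, 190), (5010, 5, Sam, 20, p3, 37, 1890), (5010, 5, Sam, 20, p3, 38, 5160), (5010, 5, Sam, 22, x1, 15, 7470), (5010, 5, Sam, 22, x1, 25, 1230), (5010, 5, Sam, 22, x1, 27, 5800), (5010, 5, Sam, 22, x1, 35, 190), (5010, 5, Sam, 22, x1, 37, 1890), (5010, 5, Sam, 22, x1, 38, 5160), (5010, 5, Sam, 23, p3, 15, 7470), (5010, 5, Sam, 23, p3, 25, 1230), (5010, 5, Sam, 23, p3, 27, 5800), (5010, 5, Sam, 23, p3, 35, 190), (5010, 5, Sam, 23, p3, 37, 1890), (5010, 5, Sam, 23, p3, 38, 5160), (5010, 5, Sam, 27, eng, 15, 7470), (5010, 5, Sam, 27, eng, 25, 1230), (5010, 5, Sam, 27, eng, 27, 5800), (5010, 5, Sam, 27, eng, 35, 190), (5010, 5, Sam, 27, eng, 37, 1890), (5010, 5, Sam, 27, eng, 38, 5160), (5010, 5, Sam, 7, p2, 15, 7470), (5010, 5, Sam, 7, p2, 25, 1230), (5010, 5, Sam, 7, p2, 27, 5800), (5010, 5, Sam, 7, p2, 35, 190), (5010, 5, Sam, 7, p2, 37, 1890), (5010, 5, Sam, 7, p2, 38, 5160)}
Apply σ_{name = Sam}; surviving tuples: {(5010, 5, Sam, 20, p3, 15, 7470), (5010, 5, Sam, 20, p3, 25, 1230), (5010, 5, Sam, 20, p3, 27, 5800), (5010, 5, Sam, 20, p3, 35, 190), (5010, 5, Sam, 20, p3, 37, 1890), (5010, 5, Sam, 20, p3, 38, 5160), (5010, 5, Sam, 22, x1, 15, 7470), (5010, 5, Sam, 22, x1, 25, 1230), (5010, 5, Sam, 22, x1, 27, 5800), (5010, 5, Sam, 22, x1, 35, 190), (5010, 5, Sam, 22, x1, 37, 1890), (5010, 5, Sam, 22, x1, 38, 5160), (5010, 5, Sam, 23, p3, 15, 7470), (5010, 5, Sam, 23, p3, 25, 1230), (5010, 5, Sam, 23, p3, 27, 5800), (5010, 5, Sam, 23, p3, 35, 190), (5010, 5, Sam, 23, p3, 37, 1890), (5010, 5, Sam, 23, p3, 38, 5160), (5010, 5, Sam, 27, eng, 15, 7470), (5010, 5, Sam, 27, eng, 25, 1230), (5010, 5, Sam, 27, eng, 27, 5800), (5010, 5, Sam, 27, eng, 35, 190), (5010, 5, Sam, 27, eng, 37, 1890), (5010, 5, Sam, 27, eng, 38, 5160), (5010, 5, Sam, 7, p2, 15, 7470), (5010, 5, Sam, 7, p2, 25, 1230), (5010, 5, Sam, 7, p2, 27, 5800), (5010, 5, Sam, 7, p2, 35, 190), (5010, 5, Sam, 7, p2, 37, 1890), (5010, 5, Sam, 7, p2, 38, 5160)}
π_{budget, salary, mgr} gives {(1230, 5010, 25), (1890, 5010, 37), (190, 5010, 35), (5160, 5010, 38), (5800, 5010, 27), (7470, 5010, 15)} (24 duplicate(s) eliminated).

{(1230, 5010, 25), (1890, 5010, 37), (190, 5010, 35), (5160, 5010, 38), (5800, 5010, 27), (7470, 5010, 15)}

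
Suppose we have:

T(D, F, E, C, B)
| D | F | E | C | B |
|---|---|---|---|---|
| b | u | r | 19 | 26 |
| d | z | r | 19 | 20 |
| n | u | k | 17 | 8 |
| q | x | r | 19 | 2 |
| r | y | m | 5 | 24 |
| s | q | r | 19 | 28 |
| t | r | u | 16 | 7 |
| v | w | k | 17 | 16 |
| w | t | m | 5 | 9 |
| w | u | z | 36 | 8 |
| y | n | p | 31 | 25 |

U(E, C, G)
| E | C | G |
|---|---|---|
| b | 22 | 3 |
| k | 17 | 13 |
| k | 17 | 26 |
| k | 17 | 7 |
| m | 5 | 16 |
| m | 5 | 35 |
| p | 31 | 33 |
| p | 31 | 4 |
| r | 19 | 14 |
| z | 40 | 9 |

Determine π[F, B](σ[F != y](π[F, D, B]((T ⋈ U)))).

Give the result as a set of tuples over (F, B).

{(n, 25), (q, 28), (t, 9), (u, 26), (u, 8), (w, 16), (x, 2), (z, 20)}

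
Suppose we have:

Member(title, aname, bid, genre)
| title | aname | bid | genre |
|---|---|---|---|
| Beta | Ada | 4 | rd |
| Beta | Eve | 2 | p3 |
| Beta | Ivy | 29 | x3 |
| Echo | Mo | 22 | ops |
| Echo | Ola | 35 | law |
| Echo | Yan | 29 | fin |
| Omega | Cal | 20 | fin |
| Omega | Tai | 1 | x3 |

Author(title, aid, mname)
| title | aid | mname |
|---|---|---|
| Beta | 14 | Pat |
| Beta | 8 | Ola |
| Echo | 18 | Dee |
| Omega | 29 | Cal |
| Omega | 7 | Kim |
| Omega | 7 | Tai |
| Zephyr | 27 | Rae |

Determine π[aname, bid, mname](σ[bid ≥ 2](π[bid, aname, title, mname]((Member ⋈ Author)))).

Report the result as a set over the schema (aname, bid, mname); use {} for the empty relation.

Member ⋈ Author (natural join on title): {(Beta, Ada, 4, rd, 14, Pat), (Beta, Ada, 4, rd, 8, Ola), (Beta, Eve, 2, p3, 14, Pat), (Beta, Eve, 2, p3, 8, Ola), (Beta, Ivy, 29, x3, 14, Pat), (Beta, Ivy, 29, x3, 8, Ola), (Echo, Mo, 22, ops, 18, Dee), (Echo, Ola, 35, law, 18, Dee), (Echo, Yan, 29, fin, 18, Dee), (Omega, Cal, 20, fin, 29, Cal), (Omega, Cal, 20, fin, 7, Kim), (Omega, Cal, 20, fin, 7, Tai), (Omega, Tai, 1, x3, 29, Cal), (Omega, Tai, 1, x3, 7, Kim), (Omega, Tai, 1, x3, 7, Tai)}
π[bid, aname, title, mname]: project onto (bid, aname, title, mname) → {(1, Tai, Omega, Cal), (1, Tai, Omega, Kim), (1, Tai, Omega, Tai), (2, Eve, Beta, Ola), (2, Eve, Beta, Pat), (20, Cal, Omega, Cal), (20, Cal, Omega, Kim), (20, Cal, Omega, Tai), (22, Mo, Echo, Dee), (29, Ivy, Beta, Ola), (29, Ivy, Beta, Pat), (29, Yan, Echo, Dee), (35, Ola, Echo, Dee), (4, Ada, Beta, Ola), (4, Ada, Beta, Pat)}
Selection bid ≥ 2: {(2, Eve, Beta, Ola), (2, Eve, Beta, Pat), (20, Cal, Omega, Cal), (20, Cal, Omega, Kim), (20, Cal, Omega, Tai), (22, Mo, Echo, Dee), (29, Ivy, Beta, Ola), (29, Ivy, Beta, Pat), (29, Yan, Echo, Dee), (35, Ola, Echo, Dee), (4, Ada, Beta, Ola), (4, Ada, Beta, Pat)}
π[aname, bid, mname]: project onto (aname, bid, mname) → {(Ada, 4, Ola), (Ada, 4, Pat), (Cal, 20, Cal), (Cal, 20, Kim), (Cal, 20, Tai), (Eve, 2, Ola), (Eve, 2, Pat), (Ivy, 29, Ola), (Ivy, 29, Pat), (Mo, 22, Dee), (Ola, 35, Dee), (Yan, 29, Dee)}

{(Ada, 4, Ola), (Ada, 4, Pat), (Cal, 20, Cal), (Cal, 20, Kim), (Cal, 20, Tai), (Eve, 2, Ola), (Eve, 2, Pat), (Ivy, 29, Ola), (Ivy, 29, Pat), (Mo, 22, Dee), (Ola, 35, Dee), (Yan, 29, Dee)}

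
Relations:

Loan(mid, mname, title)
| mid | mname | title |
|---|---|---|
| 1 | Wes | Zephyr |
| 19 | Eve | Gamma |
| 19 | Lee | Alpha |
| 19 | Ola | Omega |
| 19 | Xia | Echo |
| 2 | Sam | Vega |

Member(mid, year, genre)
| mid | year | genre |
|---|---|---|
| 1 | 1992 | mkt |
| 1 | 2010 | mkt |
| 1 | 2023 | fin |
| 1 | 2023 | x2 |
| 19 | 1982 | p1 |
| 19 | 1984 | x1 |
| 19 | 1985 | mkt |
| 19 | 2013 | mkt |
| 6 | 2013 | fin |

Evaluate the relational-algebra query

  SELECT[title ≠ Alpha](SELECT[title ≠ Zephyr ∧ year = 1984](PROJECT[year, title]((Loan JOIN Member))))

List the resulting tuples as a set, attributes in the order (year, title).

Loan ⋈ Member (natural join on mid): {(1, Wes, Zephyr, 1992, mkt), (1, Wes, Zephyr, 2010, mkt), (1, Wes, Zephyr, 2023, fin), (1, Wes, Zephyr, 2023, x2), (19, Eve, Gamma, 1982, p1), (19, Eve, Gamma, 1984, x1), (19, Eve, Gamma, 1985, mkt), (19, Eve, Gamma, 2013, mkt), (19, Lee, Alpha, 1982, p1), (19, Lee, Alpha, 1984, x1), (19, Lee, Alpha, 1985, mkt), (19, Lee, Alpha, 2013, mkt), (19, Ola, Omega, 1982, p1), (19, Ola, Omega, 1984, x1), (19, Ola, Omega, 1985, mkt), (19, Ola, Omega, 2013, mkt), (19, Xia, Echo, 1982, p1), (19, Xia, Echo, 1984, x1), (19, Xia, Echo, 1985, mkt), (19, Xia, Echo, 2013, mkt)}
Projecting to year, title (1 duplicate(s) eliminated): {(1982, Alpha), (1982, Echo), (1982, Gamma), (1982, Omega), (1984, Alpha), (1984, Echo), (1984, Gamma), (1984, Omega), (1985, Alpha), (1985, Echo), (1985, Gamma), (1985, Omega), (1992, Zephyr), (2010, Zephyr), (2013, Alpha), (2013, Echo), (2013, Gamma), (2013, Omega), (2023, Zephyr)}
Filtering on title ≠ Zephyr ∧ year = 1984 leaves {(1984, Alpha), (1984, Echo), (1984, Gamma), (1984, Omega)}.
Filtering on title ≠ Alpha leaves {(1984, Echo), (1984, Gamma), (1984, Omega)}.

{(1984, Echo), (1984, Gamma), (1984, Omega)}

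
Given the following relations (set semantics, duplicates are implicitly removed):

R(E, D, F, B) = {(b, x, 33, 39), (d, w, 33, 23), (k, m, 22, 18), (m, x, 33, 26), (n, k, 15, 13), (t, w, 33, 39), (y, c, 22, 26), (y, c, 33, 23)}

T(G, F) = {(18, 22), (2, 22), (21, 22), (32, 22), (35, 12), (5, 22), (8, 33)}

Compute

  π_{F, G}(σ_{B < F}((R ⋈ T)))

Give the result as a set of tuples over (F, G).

Natural join on F: {(b, x, 33, 39, 8), (d, w, 33, 23, 8), (k, m, 22, 18, 18), (k, m, 22, 18, 2), (k, m, 22, 18, 21), (k, m, 22, 18, 32), (k, m, 22, 18, 5), (m, x, 33, 26, 8), (t, w, 33, 39, 8), (y, c, 22, 26, 18), (y, c, 22, 26, 2), (y, c, 22, 26, 21), (y, c, 22, 26, 32), (y, c, 22, 26, 5), (y, c, 33, 23, 8)}
Apply σ_{B < F}; surviving tuples: {(d, w, 33, 23, 8), (k, m, 22, 18, 18), (k, m, 22, 18, 2), (k, m, 22, 18, 21), (k, m, 22, 18, 32), (k, m, 22, 18, 5), (m, x, 33, 26, 8), (y, c, 33, 23, 8)}
π[F, G]: project onto (F, G) (2 duplicate(s) eliminated) → {(22, 18), (22, 2), (22, 21), (22, 32), (22, 5), (33, 8)}

{(22, 18), (22, 2), (22, 21), (22, 32), (22, 5), (33, 8)}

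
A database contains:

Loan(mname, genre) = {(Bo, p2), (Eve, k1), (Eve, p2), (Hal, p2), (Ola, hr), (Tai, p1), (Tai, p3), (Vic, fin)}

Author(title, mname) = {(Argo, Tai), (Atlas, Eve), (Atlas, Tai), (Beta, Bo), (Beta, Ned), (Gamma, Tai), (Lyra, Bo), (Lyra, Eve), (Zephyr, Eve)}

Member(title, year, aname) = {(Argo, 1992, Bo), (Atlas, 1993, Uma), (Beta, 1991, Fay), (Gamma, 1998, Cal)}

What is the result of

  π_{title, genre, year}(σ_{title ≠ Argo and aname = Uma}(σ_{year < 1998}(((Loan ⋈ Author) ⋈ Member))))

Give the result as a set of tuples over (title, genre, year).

Joining Loan and Author on mname yields {(Bo, p2, Beta), (Bo, p2, Lyra), (Eve, k1, Atlas), (Eve, k1, Lyra), (Eve, k1, Zephyr), (Eve, p2, Atlas), (Eve, p2, Lyra), (Eve, p2, Zephyr), (Tai, p1, Argo), (Tai, p1, Atlas), (Tai, p1, Gamma), (Tai, p3, Argo), (Tai, p3, Atlas), (Tai, p3, Gamma)}.
Joining (Loan ⋈ Author) and Member on title yields {(Bo, p2, Beta, 1991, Fay), (Eve, k1, Atlas, 1993, Uma), (Eve, p2, Atlas, 1993, Uma), (Tai, p1, Argo, 1992, Bo), (Tai, p1, Atlas, 1993, Uma), (Tai, p1, Gamma, 1998, Cal), (Tai, p3, Argo, 1992, Bo), (Tai, p3, Atlas, 1993, Uma), (Tai, p3, Gamma, 1998, Cal)}.
Selection year < 1998: {(Bo, p2, Beta, 1991, Fay), (Eve, k1, Atlas, 1993, Uma), (Eve, p2, Atlas, 1993, Uma), (Tai, p1, Argo, 1992, Bo), (Tai, p1, Atlas, 1993, Uma), (Tai, p3, Argo, 1992, Bo), (Tai, p3, Atlas, 1993, Uma)}
Selection title ≠ Argo and aname = Uma: {(Eve, k1, Atlas, 1993, Uma), (Eve, p2, Atlas, 1993, Uma), (Tai, p1, Atlas, 1993, Uma), (Tai, p3, Atlas, 1993, Uma)}
Projecting to title, genre, year: {(Atlas, k1, 1993), (Atlas, p1, 1993), (Atlas, p2, 1993), (Atlas, p3, 1993)}

{(Atlas, k1, 1993), (Atlas, p1, 1993), (Atlas, p2, 1993), (Atlas, p3, 1993)}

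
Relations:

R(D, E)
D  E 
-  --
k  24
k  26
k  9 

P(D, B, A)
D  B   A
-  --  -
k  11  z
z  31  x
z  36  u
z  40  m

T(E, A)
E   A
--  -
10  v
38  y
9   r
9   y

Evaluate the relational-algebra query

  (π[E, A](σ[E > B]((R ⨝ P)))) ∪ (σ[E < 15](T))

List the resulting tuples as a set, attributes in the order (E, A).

{(10, v), (24, z), (26, z), (9, r), (9, y)}

R ⋈ P (natural join on D): {(k, 24, 11, z), (k, 26, 11, z), (k, 9, 11, z)}
Filtering on E > B leaves {(k, 24, 11, z), (k, 26, 11, z)}.
π[E, A]: project onto (E, A) → {(24, z), (26, z)}
Filtering on E < 15 leaves {(10, v), (9, r), (9, y)}.
Taking the union: {(10, v), (24, z), (26, z), (9, r), (9, y)}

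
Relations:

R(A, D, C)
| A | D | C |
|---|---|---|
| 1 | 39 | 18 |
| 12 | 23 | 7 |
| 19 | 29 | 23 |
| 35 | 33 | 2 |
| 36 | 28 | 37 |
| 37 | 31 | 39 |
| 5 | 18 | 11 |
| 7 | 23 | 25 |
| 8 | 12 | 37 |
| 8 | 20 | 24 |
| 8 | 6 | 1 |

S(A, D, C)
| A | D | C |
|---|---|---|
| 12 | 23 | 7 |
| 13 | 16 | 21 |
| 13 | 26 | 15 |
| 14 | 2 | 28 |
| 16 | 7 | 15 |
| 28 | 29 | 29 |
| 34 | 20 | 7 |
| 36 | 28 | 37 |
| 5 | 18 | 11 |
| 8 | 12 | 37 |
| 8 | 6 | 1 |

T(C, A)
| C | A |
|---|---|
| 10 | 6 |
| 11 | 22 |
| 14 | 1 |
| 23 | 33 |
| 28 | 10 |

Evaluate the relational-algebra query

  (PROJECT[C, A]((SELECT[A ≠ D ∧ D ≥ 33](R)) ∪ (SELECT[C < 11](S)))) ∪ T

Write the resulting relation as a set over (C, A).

{(1, 8), (10, 6), (11, 22), (14, 1), (18, 1), (2, 35), (23, 33), (28, 10), (7, 12), (7, 34)}

Selection A ≠ D ∧ D ≥ 33: {(1, 39, 18), (35, 33, 2)}
Selection C < 11: {(12, 23, 7), (34, 20, 7), (8, 6, 1)}
Set union of the two operands is {(1, 39, 18), (12, 23, 7), (34, 20, 7), (35, 33, 2), (8, 6, 1)}.
π[C, A]: project onto (C, A) → {(1, 8), (18, 1), (2, 35), (7, 12), (7, 34)}
Set union of the two operands is {(1, 8), (10, 6), (11, 22), (14, 1), (18, 1), (2, 35), (23, 33), (28, 10), (7, 12), (7, 34)}.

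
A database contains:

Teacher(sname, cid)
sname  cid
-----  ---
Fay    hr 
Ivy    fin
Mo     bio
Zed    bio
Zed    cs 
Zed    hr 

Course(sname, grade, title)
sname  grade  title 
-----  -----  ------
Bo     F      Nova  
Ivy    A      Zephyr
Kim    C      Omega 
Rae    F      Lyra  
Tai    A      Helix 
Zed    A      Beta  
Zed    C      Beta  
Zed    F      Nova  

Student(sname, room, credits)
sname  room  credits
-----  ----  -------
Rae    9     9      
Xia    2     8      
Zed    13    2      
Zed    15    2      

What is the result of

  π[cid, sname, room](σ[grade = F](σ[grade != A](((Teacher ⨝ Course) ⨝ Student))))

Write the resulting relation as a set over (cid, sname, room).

{(bio, Zed, 13), (bio, Zed, 15), (cs, Zed, 13), (cs, Zed, 15), (hr, Zed, 13), (hr, Zed, 15)}

Natural join on sname: {(Ivy, fin, A, Zephyr), (Zed, bio, A, Beta), (Zed, bio, C, Beta), (Zed, bio, F, Nova), (Zed, cs, A, Beta), (Zed, cs, C, Beta), (Zed, cs, F, Nova), (Zed, hr, A, Beta), (Zed, hr, C, Beta), (Zed, hr, F, Nova)}
Natural join on sname: {(Zed, bio, A, Beta, 13, 2), (Zed, bio, A, Beta, 15, 2), (Zed, bio, C, Beta, 13, 2), (Zed, bio, C, Beta, 15, 2), (Zed, bio, F, Nova, 13, 2), (Zed, bio, F, Nova, 15, 2), (Zed, cs, A, Beta, 13, 2), (Zed, cs, A, Beta, 15, 2), (Zed, cs, C, Beta, 13, 2), (Zed, cs, C, Beta, 15, 2), (Zed, cs, F, Nova, 13, 2), (Zed, cs, F, Nova, 15, 2), (Zed, hr, A, Beta, 13, 2), (Zed, hr, A, Beta, 15, 2), (Zed, hr, C, Beta, 13, 2), (Zed, hr, C, Beta, 15, 2), (Zed, hr, F, Nova, 13, 2), (Zed, hr, F, Nova, 15, 2)}
Selection grade != A: {(Zed, bio, C, Beta, 13, 2), (Zed, bio, C, Beta, 15, 2), (Zed, bio, F, Nova, 13, 2), (Zed, bio, F, Nova, 15, 2), (Zed, cs, C, Beta, 13, 2), (Zed, cs, C, Beta, 15, 2), (Zed, cs, F, Nova, 13, 2), (Zed, cs, F, Nova, 15, 2), (Zed, hr, C, Beta, 13, 2), (Zed, hr, C, Beta, 15, 2), (Zed, hr, F, Nova, 13, 2), (Zed, hr, F, Nova, 15, 2)}
Selection grade = F: {(Zed, bio, F, Nova, 13, 2), (Zed, bio, F, Nova, 15, 2), (Zed, cs, F, Nova, 13, 2), (Zed, cs, F, Nova, 15, 2), (Zed, hr, F, Nova, 13, 2), (Zed, hr, F, Nova, 15, 2)}
Keep only column(s) cid, sname, room: {(bio, Zed, 13), (bio, Zed, 15), (cs, Zed, 13), (cs, Zed, 15), (hr, Zed, 13), (hr, Zed, 15)}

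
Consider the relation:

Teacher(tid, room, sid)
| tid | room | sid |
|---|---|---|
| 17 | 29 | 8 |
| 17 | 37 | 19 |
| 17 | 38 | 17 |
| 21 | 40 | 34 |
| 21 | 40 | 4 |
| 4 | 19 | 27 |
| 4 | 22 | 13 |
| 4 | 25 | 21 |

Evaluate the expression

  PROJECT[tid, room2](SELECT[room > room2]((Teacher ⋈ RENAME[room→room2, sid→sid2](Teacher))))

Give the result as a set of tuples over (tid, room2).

ρ[room→room2, sid→sid2]: schema becomes (tid, room2, sid2); tuples unchanged.
Joining Teacher and RENAME[room→room2, sid→sid2](Teacher) on tid yields {(17, 29, 8, 29, 8), (17, 29, 8, 37, 19), (17, 29, 8, 38, 17), (17, 37, 19, 29, 8), (17, 37, 19, 37, 19), (17, 37, 19, 38, 17), (17, 38, 17, 29, 8), (17, 38, 17, 37, 19), (17, 38, 17, 38, 17), (21, 40, 34, 40, 34), (21, 40, 34, 40, 4), (21, 40, 4, 40, 34), (21, 40, 4, 40, 4), (4, 19, 27, 19, 27), (4, 19, 27, 22, 13), (4, 19, 27, 25, 21), (4, 22, 13, 19, 27), (4, 22, 13, 22, 13), (4, 22, 13, 25, 21), (4, 25, 21, 19, 27), (4, 25, 21, 22, 13), (4, 25, 21, 25, 21)}.
σ[room > room2]: keep tuples satisfying room > room2 → {(17, 37, 19, 29, 8), (17, 38, 17, 29, 8), (17, 38, 17, 37, 19), (4, 22, 13, 19, 27), (4, 25, 21, 19, 27), (4, 25, 21, 22, 13)}
π_{tid, room2} gives {(17, 29), (17, 37), (4, 19), (4, 22)} (2 duplicate(s) eliminated).

{(17, 29), (17, 37), (4, 19), (4, 22)}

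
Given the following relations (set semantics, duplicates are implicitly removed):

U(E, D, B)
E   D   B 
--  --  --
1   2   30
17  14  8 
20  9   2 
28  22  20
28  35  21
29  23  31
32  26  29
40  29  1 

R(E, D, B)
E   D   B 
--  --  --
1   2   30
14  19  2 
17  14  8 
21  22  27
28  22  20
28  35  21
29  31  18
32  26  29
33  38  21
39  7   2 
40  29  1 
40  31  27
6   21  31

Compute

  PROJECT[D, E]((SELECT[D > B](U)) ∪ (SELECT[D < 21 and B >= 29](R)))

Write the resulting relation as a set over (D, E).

{(14, 17), (2, 1), (22, 28), (29, 40), (35, 28), (9, 20)}

Selection D > B: {(17, 14, 8), (20, 9, 2), (28, 22, 20), (28, 35, 21), (40, 29, 1)}
Selection D < 21 and B >= 29: {(1, 2, 30)}
Taking the union: {(1, 2, 30), (17, 14, 8), (20, 9, 2), (28, 22, 20), (28, 35, 21), (40, 29, 1)}
π_{D, E} gives {(14, 17), (2, 1), (22, 28), (29, 40), (35, 28), (9, 20)}.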